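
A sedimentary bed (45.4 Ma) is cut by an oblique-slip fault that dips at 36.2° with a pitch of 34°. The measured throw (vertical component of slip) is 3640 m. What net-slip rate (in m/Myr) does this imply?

243 m/Myr

dip-slip = throw / sin(dip) = 3640 / sin(36.2°) = 6163 m
net slip = dip-slip / sin(rake) = 6163 / sin(34°) = 11020 m
rate = 11020 m / 45.4 Ma = 0.000243 m/yr = 243 m/Myr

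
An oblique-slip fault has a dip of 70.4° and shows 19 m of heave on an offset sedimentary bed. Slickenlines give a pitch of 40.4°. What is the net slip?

87.4 m

dip-slip = heave / cos(dip) = 19 / cos(70.4°) = 56.64 m
net slip = dip-slip / sin(rake) = 56.64 / sin(40.4°) = 87.4 m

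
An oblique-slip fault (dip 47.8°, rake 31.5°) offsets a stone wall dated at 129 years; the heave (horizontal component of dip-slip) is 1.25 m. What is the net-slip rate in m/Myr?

27600 m/Myr

dip-slip = heave / cos(dip) = 1.25 / cos(47.8°) = 1.861 m
net slip = dip-slip / sin(rake) = 1.861 / sin(31.5°) = 3.562 m
rate = 3.562 m / 129 years = 0.0276 m/yr = 27600 m/Myr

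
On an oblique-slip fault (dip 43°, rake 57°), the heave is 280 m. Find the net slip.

dip-slip = heave / cos(dip) = 280 / cos(43°) = 382.9 m
net slip = dip-slip / sin(rake) = 382.9 / sin(57°) = 456 m

456 m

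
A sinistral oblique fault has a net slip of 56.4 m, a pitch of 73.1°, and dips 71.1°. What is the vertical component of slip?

51.1 m

dip-slip = net slip × sin(rake) = 56.4 m × sin(73.1°) = 53.96 m
throw = dip-slip × sin(dip) = 53.96 × sin(71.1°) = 51.1 m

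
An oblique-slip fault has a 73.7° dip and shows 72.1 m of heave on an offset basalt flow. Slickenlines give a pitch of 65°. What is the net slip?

dip-slip = heave / cos(dip) = 72.1 / cos(73.7°) = 256.9 m
net slip = dip-slip / sin(rake) = 256.9 / sin(65°) = 283 m

283 m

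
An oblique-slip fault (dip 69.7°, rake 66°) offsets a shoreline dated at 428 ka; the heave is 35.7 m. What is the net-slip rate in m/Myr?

dip-slip = heave / cos(dip) = 35.7 / cos(69.7°) = 102.9 m
net slip = dip-slip / sin(rake) = 102.9 / sin(66°) = 112.6 m
rate = 112.6 m / 428 ka = 0.000263 m/yr = 263 m/Myr

263 m/Myr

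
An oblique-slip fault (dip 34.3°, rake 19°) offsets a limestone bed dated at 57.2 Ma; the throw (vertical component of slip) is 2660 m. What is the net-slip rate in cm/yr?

dip-slip = throw / sin(dip) = 2660 / sin(34.3°) = 4720 m
net slip = dip-slip / sin(rake) = 4720 / sin(19°) = 14500 m
rate = 14500 m / 57.2 Ma = 0.000253 m/yr = 0.0253 cm/yr

0.0253 cm/yr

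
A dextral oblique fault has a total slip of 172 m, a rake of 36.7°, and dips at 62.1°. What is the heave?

dip-slip = net slip × sin(rake) = 172 m × sin(36.7°) = 102.8 m
heave = dip-slip × cos(dip) = 102.8 × cos(62.1°) = 48.1 m

48.1 m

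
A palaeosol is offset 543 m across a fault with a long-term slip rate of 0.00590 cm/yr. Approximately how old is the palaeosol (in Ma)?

age = offset / rate = 543 m / (0.00590 cm/yr) = 9.2e+06 yr = 9.20 Ma

9.20 Ma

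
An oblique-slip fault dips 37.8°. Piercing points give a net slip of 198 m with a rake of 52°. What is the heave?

dip-slip = net slip × sin(rake) = 198 m × sin(52°) = 156 m
heave = dip-slip × cos(dip) = 156 × cos(37.8°) = 123 m

123 m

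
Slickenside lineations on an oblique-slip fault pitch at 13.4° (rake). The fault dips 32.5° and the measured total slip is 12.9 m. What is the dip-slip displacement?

2.99 m

dip-slip = net slip × sin(rake) = 12.9 m × sin(13.4°) = 2.99 m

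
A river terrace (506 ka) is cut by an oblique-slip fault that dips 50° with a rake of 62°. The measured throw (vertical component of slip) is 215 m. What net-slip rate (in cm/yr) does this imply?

dip-slip = throw / sin(dip) = 215 / sin(50°) = 280.7 m
net slip = dip-slip / sin(rake) = 280.7 / sin(62°) = 317.9 m
rate = 317.9 m / 506 ka = 0.000628 m/yr = 0.0628 cm/yr

0.0628 cm/yr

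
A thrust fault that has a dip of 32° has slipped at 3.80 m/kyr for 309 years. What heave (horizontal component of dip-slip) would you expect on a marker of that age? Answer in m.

0.996 m

dip-slip = rate × time = 3.80 m/kyr × 309 years = 1.174 m
heave = dip-slip × cos(dip) = 1.174 × cos(32°) = 0.996 m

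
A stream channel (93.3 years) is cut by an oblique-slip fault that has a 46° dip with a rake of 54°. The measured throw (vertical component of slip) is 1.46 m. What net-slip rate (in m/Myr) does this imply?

26900 m/Myr

dip-slip = throw / sin(dip) = 1.46 / sin(46°) = 2.030 m
net slip = dip-slip / sin(rake) = 2.030 / sin(54°) = 2.509 m
rate = 2.509 m / 93.3 years = 0.0269 m/yr = 26900 m/Myr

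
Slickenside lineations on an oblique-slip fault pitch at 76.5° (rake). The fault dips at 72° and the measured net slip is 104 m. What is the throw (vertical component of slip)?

dip-slip = net slip × sin(rake) = 104 m × sin(76.5°) = 101.1 m
throw = dip-slip × sin(dip) = 101.1 × sin(72°) = 96.2 m

96.2 m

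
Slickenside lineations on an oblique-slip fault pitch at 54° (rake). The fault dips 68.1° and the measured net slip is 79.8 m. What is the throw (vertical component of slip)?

59.9 m

dip-slip = net slip × sin(rake) = 79.8 m × sin(54°) = 64.56 m
throw = dip-slip × sin(dip) = 64.56 × sin(68.1°) = 59.9 m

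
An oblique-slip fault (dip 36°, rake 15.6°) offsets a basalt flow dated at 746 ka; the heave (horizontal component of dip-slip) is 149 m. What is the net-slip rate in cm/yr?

0.0918 cm/yr

dip-slip = heave / cos(dip) = 149 / cos(36°) = 184.2 m
net slip = dip-slip / sin(rake) = 184.2 / sin(15.6°) = 684.9 m
rate = 684.9 m / 746 ka = 0.000918 m/yr = 0.0918 cm/yr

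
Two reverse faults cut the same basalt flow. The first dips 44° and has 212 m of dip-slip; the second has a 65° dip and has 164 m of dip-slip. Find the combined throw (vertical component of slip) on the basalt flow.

throw_A = 212 × sin(44°) = 147.3 m
throw_B = 164 × sin(65°) = 148.6 m
total = 147.3 + 148.6 = 296 m

296 m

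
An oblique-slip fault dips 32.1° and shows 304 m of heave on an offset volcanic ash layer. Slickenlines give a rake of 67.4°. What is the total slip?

389 m

dip-slip = heave / cos(dip) = 304 / cos(32.1°) = 358.9 m
net slip = dip-slip / sin(rake) = 358.9 / sin(67.4°) = 389 m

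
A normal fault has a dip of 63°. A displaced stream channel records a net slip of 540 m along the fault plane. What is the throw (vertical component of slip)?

throw = dip-slip × sin(dip) = 540 m × sin(63°) = 481 m

481 m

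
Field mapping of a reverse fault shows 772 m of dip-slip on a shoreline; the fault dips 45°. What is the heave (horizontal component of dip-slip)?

546 m

heave = dip-slip × cos(dip) = 772 m × cos(45°) = 546 m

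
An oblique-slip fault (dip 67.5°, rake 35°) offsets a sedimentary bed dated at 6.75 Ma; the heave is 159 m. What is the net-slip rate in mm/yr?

0.107 mm/yr

dip-slip = heave / cos(dip) = 159 / cos(67.5°) = 415.5 m
net slip = dip-slip / sin(rake) = 415.5 / sin(35°) = 724.4 m
rate = 724.4 m / 6.75 Ma = 0.000107 m/yr = 0.107 mm/yr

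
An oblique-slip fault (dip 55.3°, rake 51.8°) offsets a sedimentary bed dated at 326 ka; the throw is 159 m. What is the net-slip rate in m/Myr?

755 m/Myr

dip-slip = throw / sin(dip) = 159 / sin(55.3°) = 193.4 m
net slip = dip-slip / sin(rake) = 193.4 / sin(51.8°) = 246.1 m
rate = 246.1 m / 326 ka = 0.000755 m/yr = 755 m/Myr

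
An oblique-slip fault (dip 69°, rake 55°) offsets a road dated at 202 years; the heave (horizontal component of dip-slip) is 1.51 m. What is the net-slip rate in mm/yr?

25.5 mm/yr

dip-slip = heave / cos(dip) = 1.51 / cos(69°) = 4.214 m
net slip = dip-slip / sin(rake) = 4.214 / sin(55°) = 5.144 m
rate = 5.144 m / 202 years = 0.0255 m/yr = 25.5 mm/yr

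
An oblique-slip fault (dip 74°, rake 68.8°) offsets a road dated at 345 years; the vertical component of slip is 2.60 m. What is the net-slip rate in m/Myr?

8410 m/Myr

dip-slip = throw / sin(dip) = 2.60 / sin(74°) = 2.705 m
net slip = dip-slip / sin(rake) = 2.705 / sin(68.8°) = 2.901 m
rate = 2.901 m / 345 years = 0.00841 m/yr = 8410 m/Myr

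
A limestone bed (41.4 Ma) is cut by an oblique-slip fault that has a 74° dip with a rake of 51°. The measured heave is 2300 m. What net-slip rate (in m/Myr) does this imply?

dip-slip = heave / cos(dip) = 2300 / cos(74°) = 8344 m
net slip = dip-slip / sin(rake) = 8344 / sin(51°) = 10740 m
rate = 10740 m / 41.4 Ma = 0.000259 m/yr = 259 m/Myr

259 m/Myr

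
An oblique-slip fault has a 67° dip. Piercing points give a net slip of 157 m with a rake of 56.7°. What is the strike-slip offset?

86.2 m

strike-slip = net slip × cos(rake) = 157 m × cos(56.7°) = 86.2 m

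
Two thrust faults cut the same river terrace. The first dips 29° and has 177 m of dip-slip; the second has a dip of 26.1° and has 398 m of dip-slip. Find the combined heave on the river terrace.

heave_A = 177 × cos(29°) = 154.8 m
heave_B = 398 × cos(26.1°) = 357.4 m
total = 154.8 + 357.4 = 512 m

512 m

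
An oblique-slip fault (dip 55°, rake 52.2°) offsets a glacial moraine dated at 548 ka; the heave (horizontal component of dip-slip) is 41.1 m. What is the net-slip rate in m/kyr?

0.165 m/kyr

dip-slip = heave / cos(dip) = 41.1 / cos(55°) = 71.66 m
net slip = dip-slip / sin(rake) = 71.66 / sin(52.2°) = 90.69 m
rate = 90.69 m / 548 ka = 0.000165 m/yr = 0.165 m/kyr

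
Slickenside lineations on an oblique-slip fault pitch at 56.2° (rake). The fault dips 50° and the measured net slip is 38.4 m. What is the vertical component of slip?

24.4 m

dip-slip = net slip × sin(rake) = 38.4 m × sin(56.2°) = 31.91 m
throw = dip-slip × sin(dip) = 31.91 × sin(50°) = 24.4 m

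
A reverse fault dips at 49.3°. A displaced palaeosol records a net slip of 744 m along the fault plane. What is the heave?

heave = dip-slip × cos(dip) = 744 m × cos(49.3°) = 485 m

485 m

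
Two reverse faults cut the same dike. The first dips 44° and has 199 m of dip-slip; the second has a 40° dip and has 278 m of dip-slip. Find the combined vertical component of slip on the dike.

317 m

throw_A = 199 × sin(44°) = 138.2 m
throw_B = 278 × sin(40°) = 178.7 m
total = 138.2 + 178.7 = 317 m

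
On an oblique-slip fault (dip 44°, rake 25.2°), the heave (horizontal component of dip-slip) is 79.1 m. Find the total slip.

dip-slip = heave / cos(dip) = 79.1 / cos(44°) = 110 m
net slip = dip-slip / sin(rake) = 110 / sin(25.2°) = 258 m

258 m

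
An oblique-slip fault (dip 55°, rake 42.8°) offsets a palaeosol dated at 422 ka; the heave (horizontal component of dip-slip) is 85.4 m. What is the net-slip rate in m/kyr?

0.519 m/kyr

dip-slip = heave / cos(dip) = 85.4 / cos(55°) = 148.9 m
net slip = dip-slip / sin(rake) = 148.9 / sin(42.8°) = 219.1 m
rate = 219.1 m / 422 ka = 0.000519 m/yr = 0.519 m/kyr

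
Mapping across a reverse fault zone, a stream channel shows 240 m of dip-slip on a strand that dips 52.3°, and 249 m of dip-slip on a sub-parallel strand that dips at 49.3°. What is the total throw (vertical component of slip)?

throw_A = 240 × sin(52.3°) = 189.9 m
throw_B = 249 × sin(49.3°) = 188.8 m
total = 189.9 + 188.8 = 379 m

379 m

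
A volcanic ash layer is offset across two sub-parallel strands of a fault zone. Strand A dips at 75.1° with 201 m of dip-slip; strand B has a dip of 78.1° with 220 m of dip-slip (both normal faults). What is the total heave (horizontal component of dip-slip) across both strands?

97 m

heave_A = 201 × cos(75.1°) = 51.68 m
heave_B = 220 × cos(78.1°) = 45.36 m
total = 51.68 + 45.36 = 97 m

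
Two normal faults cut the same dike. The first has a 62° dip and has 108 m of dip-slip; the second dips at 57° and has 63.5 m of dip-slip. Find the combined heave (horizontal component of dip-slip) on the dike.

heave_A = 108 × cos(62°) = 50.70 m
heave_B = 63.5 × cos(57°) = 34.58 m
total = 50.70 + 34.58 = 85.3 m

85.3 m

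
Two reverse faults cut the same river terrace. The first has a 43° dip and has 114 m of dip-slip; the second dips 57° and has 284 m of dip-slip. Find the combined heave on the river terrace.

heave_A = 114 × cos(43°) = 83.37 m
heave_B = 284 × cos(57°) = 154.7 m
total = 83.37 + 154.7 = 238 m

238 m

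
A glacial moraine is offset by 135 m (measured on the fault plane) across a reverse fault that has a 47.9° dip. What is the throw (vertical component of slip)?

throw = dip-slip × sin(dip) = 135 m × sin(47.9°) = 100 m

100 m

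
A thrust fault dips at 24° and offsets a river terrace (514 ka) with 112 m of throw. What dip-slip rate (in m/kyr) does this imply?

dip-slip = throw / sin(dip) = 112 m / sin(24°) = 275.4 m
rate = 275.4 m / 514 ka = 0.000536 m/yr = 0.536 m/kyr

0.536 m/kyr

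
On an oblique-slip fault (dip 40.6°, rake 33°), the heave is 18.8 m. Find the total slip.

45.5 m

dip-slip = heave / cos(dip) = 18.8 / cos(40.6°) = 24.76 m
net slip = dip-slip / sin(rake) = 24.76 / sin(33°) = 45.5 m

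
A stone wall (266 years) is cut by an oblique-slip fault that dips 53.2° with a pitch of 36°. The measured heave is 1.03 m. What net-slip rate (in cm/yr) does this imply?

1.10 cm/yr

dip-slip = heave / cos(dip) = 1.03 / cos(53.2°) = 1.719 m
net slip = dip-slip / sin(rake) = 1.719 / sin(36°) = 2.925 m
rate = 2.925 m / 266 years = 0.0110 m/yr = 1.10 cm/yr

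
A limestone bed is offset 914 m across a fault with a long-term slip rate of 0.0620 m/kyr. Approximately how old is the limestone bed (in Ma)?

age = offset / rate = 914 m / (0.0620 m/kyr) = 1.47e+07 yr = 14.7 Ma

14.7 Ma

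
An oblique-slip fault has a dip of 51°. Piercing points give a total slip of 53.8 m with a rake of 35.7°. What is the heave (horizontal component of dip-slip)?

dip-slip = net slip × sin(rake) = 53.8 m × sin(35.7°) = 31.39 m
heave = dip-slip × cos(dip) = 31.39 × cos(51°) = 19.8 m

19.8 m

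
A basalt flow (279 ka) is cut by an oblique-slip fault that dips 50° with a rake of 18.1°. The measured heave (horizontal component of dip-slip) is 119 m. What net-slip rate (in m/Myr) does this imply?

2140 m/Myr

dip-slip = heave / cos(dip) = 119 / cos(50°) = 185.1 m
net slip = dip-slip / sin(rake) = 185.1 / sin(18.1°) = 595.9 m
rate = 595.9 m / 279 ka = 0.00214 m/yr = 2140 m/Myr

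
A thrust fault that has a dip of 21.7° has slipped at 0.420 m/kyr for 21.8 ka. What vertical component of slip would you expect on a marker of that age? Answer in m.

dip-slip = rate × time = 0.420 m/kyr × 21.8 ka = 9.156 m
throw = dip-slip × sin(dip) = 9.156 × sin(21.7°) = 3.39 m

3.39 m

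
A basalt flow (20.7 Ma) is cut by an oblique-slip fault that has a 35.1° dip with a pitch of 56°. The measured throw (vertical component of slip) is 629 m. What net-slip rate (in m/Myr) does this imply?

dip-slip = throw / sin(dip) = 629 / sin(35.1°) = 1094 m
net slip = dip-slip / sin(rake) = 1094 / sin(56°) = 1319 m
rate = 1319 m / 20.7 Ma = 0.0000637 m/yr = 63.7 m/Myr

63.7 m/Myr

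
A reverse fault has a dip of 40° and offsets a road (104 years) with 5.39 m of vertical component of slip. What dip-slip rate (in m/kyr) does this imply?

80.6 m/kyr

dip-slip = throw / sin(dip) = 5.39 m / sin(40°) = 8.385 m
rate = 8.385 m / 104 years = 0.0806 m/yr = 80.6 m/kyr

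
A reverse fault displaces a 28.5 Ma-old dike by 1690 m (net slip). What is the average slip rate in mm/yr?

0.0593 mm/yr

rate = 1690 m / 28.5 Ma = 0.0000593 m/yr = 0.0593 mm/yr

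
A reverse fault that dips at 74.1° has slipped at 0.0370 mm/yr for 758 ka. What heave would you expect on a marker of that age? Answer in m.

7.68 m

dip-slip = rate × time = 0.0370 mm/yr × 758 ka = 28.05 m
heave = dip-slip × cos(dip) = 28.05 × cos(74.1°) = 7.68 m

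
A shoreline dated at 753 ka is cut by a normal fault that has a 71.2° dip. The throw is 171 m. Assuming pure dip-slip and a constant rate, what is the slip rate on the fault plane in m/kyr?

0.240 m/kyr

dip-slip = throw / sin(dip) = 171 m / sin(71.2°) = 180.6 m
rate = 180.6 m / 753 ka = 0.000240 m/yr = 0.240 m/kyr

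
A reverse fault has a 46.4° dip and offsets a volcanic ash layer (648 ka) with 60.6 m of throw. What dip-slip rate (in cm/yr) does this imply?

dip-slip = throw / sin(dip) = 60.6 m / sin(46.4°) = 83.68 m
rate = 83.68 m / 648 ka = 0.000129 m/yr = 0.0129 cm/yr

0.0129 cm/yr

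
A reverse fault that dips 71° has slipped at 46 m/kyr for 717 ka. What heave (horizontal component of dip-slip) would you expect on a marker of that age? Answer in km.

10.7 km

dip-slip = rate × time = 46 m/kyr × 717 ka = 32980 m
heave = dip-slip × cos(dip) = 32980 × cos(71°) = 10700 m = 10.7 km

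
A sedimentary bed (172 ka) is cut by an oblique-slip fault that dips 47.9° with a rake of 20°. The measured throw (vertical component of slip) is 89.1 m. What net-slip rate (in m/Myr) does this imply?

2040 m/Myr

dip-slip = throw / sin(dip) = 89.1 / sin(47.9°) = 120.1 m
net slip = dip-slip / sin(rake) = 120.1 / sin(20°) = 351.1 m
rate = 351.1 m / 172 ka = 0.00204 m/yr = 2040 m/Myr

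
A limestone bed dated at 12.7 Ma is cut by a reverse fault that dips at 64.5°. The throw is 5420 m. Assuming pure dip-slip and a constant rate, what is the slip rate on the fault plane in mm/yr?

dip-slip = throw / sin(dip) = 5420 m / sin(64.5°) = 6005 m
rate = 6005 m / 12.7 Ma = 0.000473 m/yr = 0.473 mm/yr

0.473 mm/yr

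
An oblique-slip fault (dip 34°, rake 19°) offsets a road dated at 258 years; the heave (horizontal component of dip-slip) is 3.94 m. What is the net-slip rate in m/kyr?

dip-slip = heave / cos(dip) = 3.94 / cos(34°) = 4.752 m
net slip = dip-slip / sin(rake) = 4.752 / sin(19°) = 14.60 m
rate = 14.60 m / 258 years = 0.0566 m/yr = 56.6 m/kyr

56.6 m/kyr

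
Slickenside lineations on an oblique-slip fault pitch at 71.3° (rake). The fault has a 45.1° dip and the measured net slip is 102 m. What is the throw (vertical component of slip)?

dip-slip = net slip × sin(rake) = 102 m × sin(71.3°) = 96.62 m
throw = dip-slip × sin(dip) = 96.62 × sin(45.1°) = 68.4 m

68.4 m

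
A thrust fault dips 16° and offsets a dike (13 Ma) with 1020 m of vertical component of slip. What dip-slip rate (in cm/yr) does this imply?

0.0285 cm/yr

dip-slip = throw / sin(dip) = 1020 m / sin(16°) = 3701 m
rate = 3701 m / 13 Ma = 0.000285 m/yr = 0.0285 cm/yr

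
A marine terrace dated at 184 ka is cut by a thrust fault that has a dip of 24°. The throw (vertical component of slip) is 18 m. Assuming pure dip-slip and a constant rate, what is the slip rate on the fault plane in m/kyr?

dip-slip = throw / sin(dip) = 18 m / sin(24°) = 44.25 m
rate = 44.25 m / 184 ka = 0.000241 m/yr = 0.241 m/kyr

0.241 m/kyr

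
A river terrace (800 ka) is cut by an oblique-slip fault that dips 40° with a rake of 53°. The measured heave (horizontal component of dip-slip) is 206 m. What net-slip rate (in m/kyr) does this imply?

dip-slip = heave / cos(dip) = 206 / cos(40°) = 268.9 m
net slip = dip-slip / sin(rake) = 268.9 / sin(53°) = 336.7 m
rate = 336.7 m / 800 ka = 0.000421 m/yr = 0.421 m/kyr

0.421 m/kyr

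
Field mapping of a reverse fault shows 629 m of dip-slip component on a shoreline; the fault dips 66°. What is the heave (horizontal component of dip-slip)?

256 m

heave = dip-slip × cos(dip) = 629 m × cos(66°) = 256 m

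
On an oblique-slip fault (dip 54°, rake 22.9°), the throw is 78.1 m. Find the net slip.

dip-slip = throw / sin(dip) = 78.1 / sin(54°) = 96.54 m
net slip = dip-slip / sin(rake) = 96.54 / sin(22.9°) = 248 m

248 m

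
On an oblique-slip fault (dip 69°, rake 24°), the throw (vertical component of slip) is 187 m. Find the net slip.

492 m

dip-slip = throw / sin(dip) = 187 / sin(69°) = 200.3 m
net slip = dip-slip / sin(rake) = 200.3 / sin(24°) = 492 m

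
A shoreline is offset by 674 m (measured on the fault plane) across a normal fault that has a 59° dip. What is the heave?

heave = dip-slip × cos(dip) = 674 m × cos(59°) = 347 m

347 m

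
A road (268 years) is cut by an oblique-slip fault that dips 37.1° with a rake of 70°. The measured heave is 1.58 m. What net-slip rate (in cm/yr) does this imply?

dip-slip = heave / cos(dip) = 1.58 / cos(37.1°) = 1.981 m
net slip = dip-slip / sin(rake) = 1.981 / sin(70°) = 2.108 m
rate = 2.108 m / 268 years = 0.00787 m/yr = 0.787 cm/yr

0.787 cm/yr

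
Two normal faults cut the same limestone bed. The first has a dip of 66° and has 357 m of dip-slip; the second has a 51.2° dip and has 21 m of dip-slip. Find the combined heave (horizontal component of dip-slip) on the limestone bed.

158 m

heave_A = 357 × cos(66°) = 145.2 m
heave_B = 21 × cos(51.2°) = 13.16 m
total = 145.2 + 13.16 = 158 m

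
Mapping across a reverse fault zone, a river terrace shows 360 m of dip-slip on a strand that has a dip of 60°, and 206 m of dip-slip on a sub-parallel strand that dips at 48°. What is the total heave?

318 m

heave_A = 360 × cos(60°) = 180 m
heave_B = 206 × cos(48°) = 137.8 m
total = 180 + 137.8 = 318 m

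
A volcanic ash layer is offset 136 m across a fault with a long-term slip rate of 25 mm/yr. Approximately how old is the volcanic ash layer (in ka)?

age = offset / rate = 136 m / (25 mm/yr) = 5440 yr = 5.44 ka

5.44 ka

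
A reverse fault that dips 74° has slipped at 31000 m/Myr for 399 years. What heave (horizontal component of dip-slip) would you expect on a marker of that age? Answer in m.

dip-slip = rate × time = 31000 m/Myr × 399 years = 12.37 m
heave = dip-slip × cos(dip) = 12.37 × cos(74°) = 3.41 m

3.41 m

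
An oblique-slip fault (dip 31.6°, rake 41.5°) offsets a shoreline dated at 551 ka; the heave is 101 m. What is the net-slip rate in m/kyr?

0.325 m/kyr

dip-slip = heave / cos(dip) = 101 / cos(31.6°) = 118.6 m
net slip = dip-slip / sin(rake) = 118.6 / sin(41.5°) = 179 m
rate = 179 m / 551 ka = 0.000325 m/yr = 0.325 m/kyr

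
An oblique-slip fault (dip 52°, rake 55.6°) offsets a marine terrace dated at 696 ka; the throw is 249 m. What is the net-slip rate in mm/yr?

0.550 mm/yr

dip-slip = throw / sin(dip) = 249 / sin(52°) = 316 m
net slip = dip-slip / sin(rake) = 316 / sin(55.6°) = 383 m
rate = 383 m / 696 ka = 0.000550 m/yr = 0.550 mm/yr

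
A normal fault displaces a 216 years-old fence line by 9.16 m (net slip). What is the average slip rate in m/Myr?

42400 m/Myr

rate = 9.16 m / 216 years = 0.0424 m/yr = 42400 m/Myr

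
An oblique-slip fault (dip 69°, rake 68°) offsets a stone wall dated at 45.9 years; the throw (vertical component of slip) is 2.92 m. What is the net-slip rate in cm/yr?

dip-slip = throw / sin(dip) = 2.92 / sin(69°) = 3.128 m
net slip = dip-slip / sin(rake) = 3.128 / sin(68°) = 3.373 m
rate = 3.373 m / 45.9 years = 0.0735 m/yr = 7.35 cm/yr

7.35 cm/yr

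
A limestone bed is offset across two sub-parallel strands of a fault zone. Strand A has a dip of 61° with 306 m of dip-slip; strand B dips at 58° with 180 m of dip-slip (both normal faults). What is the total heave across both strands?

heave_A = 306 × cos(61°) = 148.4 m
heave_B = 180 × cos(58°) = 95.39 m
total = 148.4 + 95.39 = 244 m

244 m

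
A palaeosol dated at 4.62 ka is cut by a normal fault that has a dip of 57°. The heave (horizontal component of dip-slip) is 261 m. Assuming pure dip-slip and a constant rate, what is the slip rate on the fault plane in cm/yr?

dip-slip = heave / cos(dip) = 261 m / cos(57°) = 479.2 m
rate = 479.2 m / 4.62 ka = 0.104 m/yr = 10.4 cm/yr

10.4 cm/yr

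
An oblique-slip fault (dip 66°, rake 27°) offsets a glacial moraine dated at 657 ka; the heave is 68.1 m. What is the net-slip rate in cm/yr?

0.0561 cm/yr

dip-slip = heave / cos(dip) = 68.1 / cos(66°) = 167.4 m
net slip = dip-slip / sin(rake) = 167.4 / sin(27°) = 368.8 m
rate = 368.8 m / 657 ka = 0.000561 m/yr = 0.0561 cm/yr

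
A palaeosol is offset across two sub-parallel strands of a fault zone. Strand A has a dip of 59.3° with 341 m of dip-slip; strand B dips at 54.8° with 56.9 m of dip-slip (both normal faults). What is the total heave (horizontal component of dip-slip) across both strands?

heave_A = 341 × cos(59.3°) = 174.1 m
heave_B = 56.9 × cos(54.8°) = 32.80 m
total = 174.1 + 32.80 = 207 m

207 m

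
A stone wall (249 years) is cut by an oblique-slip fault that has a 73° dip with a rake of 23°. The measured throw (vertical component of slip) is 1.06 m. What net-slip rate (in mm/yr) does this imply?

11.4 mm/yr

dip-slip = throw / sin(dip) = 1.06 / sin(73°) = 1.108 m
net slip = dip-slip / sin(rake) = 1.108 / sin(23°) = 2.837 m
rate = 2.837 m / 249 years = 0.0114 m/yr = 11.4 mm/yr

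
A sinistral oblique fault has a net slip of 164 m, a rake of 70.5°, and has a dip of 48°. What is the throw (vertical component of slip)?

dip-slip = net slip × sin(rake) = 164 m × sin(70.5°) = 154.6 m
throw = dip-slip × sin(dip) = 154.6 × sin(48°) = 115 m

115 m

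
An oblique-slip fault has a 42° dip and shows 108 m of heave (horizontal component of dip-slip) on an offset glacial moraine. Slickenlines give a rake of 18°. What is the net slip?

dip-slip = heave / cos(dip) = 108 / cos(42°) = 145.3 m
net slip = dip-slip / sin(rake) = 145.3 / sin(18°) = 470 m

470 m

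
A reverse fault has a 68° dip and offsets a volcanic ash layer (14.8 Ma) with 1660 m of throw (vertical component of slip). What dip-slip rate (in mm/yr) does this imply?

0.121 mm/yr

dip-slip = throw / sin(dip) = 1660 m / sin(68°) = 1790 m
rate = 1790 m / 14.8 Ma = 0.000121 m/yr = 0.121 mm/yr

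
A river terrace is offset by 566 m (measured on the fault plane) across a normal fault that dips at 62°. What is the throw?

throw = dip-slip × sin(dip) = 566 m × sin(62°) = 500 m

500 m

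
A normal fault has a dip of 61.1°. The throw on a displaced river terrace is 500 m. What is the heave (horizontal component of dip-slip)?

276 m

heave = throw / tan(dip) = 500 / tan(61.1°) = 276 m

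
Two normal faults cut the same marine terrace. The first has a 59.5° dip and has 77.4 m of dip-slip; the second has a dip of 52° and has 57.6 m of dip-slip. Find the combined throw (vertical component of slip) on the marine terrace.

112 m

throw_A = 77.4 × sin(59.5°) = 66.69 m
throw_B = 57.6 × sin(52°) = 45.39 m
total = 66.69 + 45.39 = 112 m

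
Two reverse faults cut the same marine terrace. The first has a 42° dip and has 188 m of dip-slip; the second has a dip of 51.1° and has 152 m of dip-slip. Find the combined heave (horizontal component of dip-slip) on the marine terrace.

235 m

heave_A = 188 × cos(42°) = 139.7 m
heave_B = 152 × cos(51.1°) = 95.45 m
total = 139.7 + 95.45 = 235 m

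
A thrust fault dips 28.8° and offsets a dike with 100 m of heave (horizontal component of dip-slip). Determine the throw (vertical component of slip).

55 m

throw = heave × tan(dip) = 100 × tan(28.8°) = 55 m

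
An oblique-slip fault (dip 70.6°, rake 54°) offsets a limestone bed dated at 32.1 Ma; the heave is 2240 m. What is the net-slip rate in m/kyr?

0.260 m/kyr

dip-slip = heave / cos(dip) = 2240 / cos(70.6°) = 6744 m
net slip = dip-slip / sin(rake) = 6744 / sin(54°) = 8336 m
rate = 8336 m / 32.1 Ma = 0.000260 m/yr = 0.260 m/kyr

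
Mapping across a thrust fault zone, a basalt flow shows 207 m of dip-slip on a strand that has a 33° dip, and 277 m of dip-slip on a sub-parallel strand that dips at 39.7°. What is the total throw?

throw_A = 207 × sin(33°) = 112.7 m
throw_B = 277 × sin(39.7°) = 176.9 m
total = 112.7 + 176.9 = 290 m

290 m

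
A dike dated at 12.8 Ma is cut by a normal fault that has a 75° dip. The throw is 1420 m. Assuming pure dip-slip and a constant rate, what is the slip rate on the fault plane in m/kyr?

0.115 m/kyr

dip-slip = throw / sin(dip) = 1420 m / sin(75°) = 1470 m
rate = 1470 m / 12.8 Ma = 0.000115 m/yr = 0.115 m/kyr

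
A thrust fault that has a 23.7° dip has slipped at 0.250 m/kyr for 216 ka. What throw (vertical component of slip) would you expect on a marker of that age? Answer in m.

21.7 m

dip-slip = rate × time = 0.250 m/kyr × 216 ka = 54 m
throw = dip-slip × sin(dip) = 54 × sin(23.7°) = 21.7 m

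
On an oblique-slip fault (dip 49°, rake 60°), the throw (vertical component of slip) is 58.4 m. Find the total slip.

89.4 m

dip-slip = throw / sin(dip) = 58.4 / sin(49°) = 77.38 m
net slip = dip-slip / sin(rake) = 77.38 / sin(60°) = 89.4 m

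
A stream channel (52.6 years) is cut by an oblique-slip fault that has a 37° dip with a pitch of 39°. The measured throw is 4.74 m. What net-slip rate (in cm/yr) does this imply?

23.8 cm/yr

dip-slip = throw / sin(dip) = 4.74 / sin(37°) = 7.876 m
net slip = dip-slip / sin(rake) = 7.876 / sin(39°) = 12.52 m
rate = 12.52 m / 52.6 years = 0.238 m/yr = 23.8 cm/yr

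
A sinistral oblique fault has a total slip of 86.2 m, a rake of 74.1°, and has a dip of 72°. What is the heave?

dip-slip = net slip × sin(rake) = 86.2 m × sin(74.1°) = 82.90 m
heave = dip-slip × cos(dip) = 82.90 × cos(72°) = 25.6 m

25.6 m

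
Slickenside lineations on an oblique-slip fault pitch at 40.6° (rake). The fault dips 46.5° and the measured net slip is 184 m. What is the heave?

82.4 m

dip-slip = net slip × sin(rake) = 184 m × sin(40.6°) = 119.7 m
heave = dip-slip × cos(dip) = 119.7 × cos(46.5°) = 82.4 m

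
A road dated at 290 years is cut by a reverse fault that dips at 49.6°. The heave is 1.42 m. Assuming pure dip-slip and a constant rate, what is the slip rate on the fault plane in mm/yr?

dip-slip = heave / cos(dip) = 1.42 m / cos(49.6°) = 2.191 m
rate = 2.191 m / 290 years = 0.00756 m/yr = 7.56 mm/yr

7.56 mm/yr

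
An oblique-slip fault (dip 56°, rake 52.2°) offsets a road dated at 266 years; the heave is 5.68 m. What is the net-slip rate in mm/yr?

dip-slip = heave / cos(dip) = 5.68 / cos(56°) = 10.16 m
net slip = dip-slip / sin(rake) = 10.16 / sin(52.2°) = 12.86 m
rate = 12.86 m / 266 years = 0.0483 m/yr = 48.3 mm/yr

48.3 mm/yr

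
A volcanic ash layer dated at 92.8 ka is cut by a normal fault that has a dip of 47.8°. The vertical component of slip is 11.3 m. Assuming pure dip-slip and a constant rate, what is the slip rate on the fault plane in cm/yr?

dip-slip = throw / sin(dip) = 11.3 m / sin(47.8°) = 15.25 m
rate = 15.25 m / 92.8 ka = 0.000164 m/yr = 0.0164 cm/yr

0.0164 cm/yr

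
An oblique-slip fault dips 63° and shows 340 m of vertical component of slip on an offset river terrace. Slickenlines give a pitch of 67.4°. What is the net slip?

dip-slip = throw / sin(dip) = 340 / sin(63°) = 381.6 m
net slip = dip-slip / sin(rake) = 381.6 / sin(67.4°) = 413 m

413 m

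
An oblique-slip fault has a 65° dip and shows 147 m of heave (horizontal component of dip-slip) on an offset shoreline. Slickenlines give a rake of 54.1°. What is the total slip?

dip-slip = heave / cos(dip) = 147 / cos(65°) = 347.8 m
net slip = dip-slip / sin(rake) = 347.8 / sin(54.1°) = 429 m

429 m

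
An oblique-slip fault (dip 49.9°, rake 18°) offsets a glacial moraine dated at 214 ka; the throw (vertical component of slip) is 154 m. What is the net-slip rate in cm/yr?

0.304 cm/yr

dip-slip = throw / sin(dip) = 154 / sin(49.9°) = 201.3 m
net slip = dip-slip / sin(rake) = 201.3 / sin(18°) = 651.5 m
rate = 651.5 m / 214 ka = 0.00304 m/yr = 0.304 cm/yr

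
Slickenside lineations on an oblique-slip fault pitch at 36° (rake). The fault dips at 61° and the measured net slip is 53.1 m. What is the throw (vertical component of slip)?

dip-slip = net slip × sin(rake) = 53.1 m × sin(36°) = 31.21 m
throw = dip-slip × sin(dip) = 31.21 × sin(61°) = 27.3 m

27.3 m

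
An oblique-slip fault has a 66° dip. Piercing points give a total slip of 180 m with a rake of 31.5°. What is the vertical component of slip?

dip-slip = net slip × sin(rake) = 180 m × sin(31.5°) = 94.05 m
throw = dip-slip × sin(dip) = 94.05 × sin(66°) = 85.9 m

85.9 m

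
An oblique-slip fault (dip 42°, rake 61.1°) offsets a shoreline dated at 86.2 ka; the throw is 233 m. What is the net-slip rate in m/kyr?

dip-slip = throw / sin(dip) = 233 / sin(42°) = 348.2 m
net slip = dip-slip / sin(rake) = 348.2 / sin(61.1°) = 397.7 m
rate = 397.7 m / 86.2 ka = 0.00461 m/yr = 4.61 m/kyr

4.61 m/kyr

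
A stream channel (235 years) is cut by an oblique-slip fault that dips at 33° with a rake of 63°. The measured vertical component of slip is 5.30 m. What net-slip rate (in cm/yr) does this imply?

4.65 cm/yr

dip-slip = throw / sin(dip) = 5.30 / sin(33°) = 9.731 m
net slip = dip-slip / sin(rake) = 9.731 / sin(63°) = 10.92 m
rate = 10.92 m / 235 years = 0.0465 m/yr = 4.65 cm/yr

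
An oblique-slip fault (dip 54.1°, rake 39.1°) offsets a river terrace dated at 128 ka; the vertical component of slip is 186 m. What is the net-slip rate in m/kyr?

dip-slip = throw / sin(dip) = 186 / sin(54.1°) = 229.6 m
net slip = dip-slip / sin(rake) = 229.6 / sin(39.1°) = 364.1 m
rate = 364.1 m / 128 ka = 0.00284 m/yr = 2.84 m/kyr

2.84 m/kyr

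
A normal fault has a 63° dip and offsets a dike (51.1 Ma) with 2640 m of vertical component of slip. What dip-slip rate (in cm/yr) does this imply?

dip-slip = throw / sin(dip) = 2640 m / sin(63°) = 2963 m
rate = 2963 m / 51.1 Ma = 0.0000580 m/yr = 0.00580 cm/yr

0.00580 cm/yr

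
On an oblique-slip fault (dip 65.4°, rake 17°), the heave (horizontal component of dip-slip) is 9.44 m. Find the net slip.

dip-slip = heave / cos(dip) = 9.44 / cos(65.4°) = 22.68 m
net slip = dip-slip / sin(rake) = 22.68 / sin(17°) = 77.6 m

77.6 m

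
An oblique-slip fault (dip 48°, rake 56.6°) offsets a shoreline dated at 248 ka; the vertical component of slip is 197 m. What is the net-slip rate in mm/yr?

dip-slip = throw / sin(dip) = 197 / sin(48°) = 265.1 m
net slip = dip-slip / sin(rake) = 265.1 / sin(56.6°) = 317.5 m
rate = 317.5 m / 248 ka = 0.00128 m/yr = 1.28 mm/yr

1.28 mm/yr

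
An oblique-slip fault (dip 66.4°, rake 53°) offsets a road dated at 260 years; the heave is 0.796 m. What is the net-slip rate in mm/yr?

9.58 mm/yr

dip-slip = heave / cos(dip) = 0.796 / cos(66.4°) = 1.988 m
net slip = dip-slip / sin(rake) = 1.988 / sin(53°) = 2.490 m
rate = 2.490 m / 260 years = 0.00958 m/yr = 9.58 mm/yr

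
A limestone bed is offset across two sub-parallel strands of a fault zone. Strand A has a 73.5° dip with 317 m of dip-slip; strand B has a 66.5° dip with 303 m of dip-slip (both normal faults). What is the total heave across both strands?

211 m

heave_A = 317 × cos(73.5°) = 90.03 m
heave_B = 303 × cos(66.5°) = 120.8 m
total = 90.03 + 120.8 = 211 m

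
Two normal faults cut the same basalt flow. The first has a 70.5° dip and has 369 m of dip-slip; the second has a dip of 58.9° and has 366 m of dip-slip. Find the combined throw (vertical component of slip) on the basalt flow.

661 m

throw_A = 369 × sin(70.5°) = 347.8 m
throw_B = 366 × sin(58.9°) = 313.4 m
total = 347.8 + 313.4 = 661 m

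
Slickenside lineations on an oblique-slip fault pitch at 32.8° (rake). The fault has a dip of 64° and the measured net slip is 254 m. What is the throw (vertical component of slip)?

dip-slip = net slip × sin(rake) = 254 m × sin(32.8°) = 137.6 m
throw = dip-slip × sin(dip) = 137.6 × sin(64°) = 124 m

124 m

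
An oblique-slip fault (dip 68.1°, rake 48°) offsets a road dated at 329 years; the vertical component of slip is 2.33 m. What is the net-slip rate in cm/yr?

dip-slip = throw / sin(dip) = 2.33 / sin(68.1°) = 2.511 m
net slip = dip-slip / sin(rake) = 2.511 / sin(48°) = 3.379 m
rate = 3.379 m / 329 years = 0.0103 m/yr = 1.03 cm/yr

1.03 cm/yr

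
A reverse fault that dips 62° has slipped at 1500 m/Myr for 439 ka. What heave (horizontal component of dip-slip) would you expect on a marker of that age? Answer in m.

dip-slip = rate × time = 1500 m/Myr × 439 ka = 658.5 m
heave = dip-slip × cos(dip) = 658.5 × cos(62°) = 309 m

309 m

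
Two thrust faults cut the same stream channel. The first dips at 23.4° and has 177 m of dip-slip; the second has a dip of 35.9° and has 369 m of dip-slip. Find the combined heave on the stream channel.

heave_A = 177 × cos(23.4°) = 162.4 m
heave_B = 369 × cos(35.9°) = 298.9 m
total = 162.4 + 298.9 = 461 m

461 m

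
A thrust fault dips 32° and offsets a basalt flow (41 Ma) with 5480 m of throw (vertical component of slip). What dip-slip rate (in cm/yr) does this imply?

dip-slip = throw / sin(dip) = 5480 m / sin(32°) = 10340 m
rate = 10340 m / 41 Ma = 0.000252 m/yr = 0.0252 cm/yr

0.0252 cm/yr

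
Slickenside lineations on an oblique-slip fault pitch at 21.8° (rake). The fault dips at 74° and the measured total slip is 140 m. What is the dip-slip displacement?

52 m

dip-slip = net slip × sin(rake) = 140 m × sin(21.8°) = 52 m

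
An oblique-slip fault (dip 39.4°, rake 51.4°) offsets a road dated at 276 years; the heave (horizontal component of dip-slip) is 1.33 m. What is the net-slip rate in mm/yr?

7.98 mm/yr

dip-slip = heave / cos(dip) = 1.33 / cos(39.4°) = 1.721 m
net slip = dip-slip / sin(rake) = 1.721 / sin(51.4°) = 2.202 m
rate = 2.202 m / 276 years = 0.00798 m/yr = 7.98 mm/yr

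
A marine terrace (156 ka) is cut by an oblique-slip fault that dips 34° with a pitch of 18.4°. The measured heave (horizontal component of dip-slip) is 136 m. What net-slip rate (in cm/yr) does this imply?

0.333 cm/yr

dip-slip = heave / cos(dip) = 136 / cos(34°) = 164 m
net slip = dip-slip / sin(rake) = 164 / sin(18.4°) = 519.7 m
rate = 519.7 m / 156 ka = 0.00333 m/yr = 0.333 cm/yr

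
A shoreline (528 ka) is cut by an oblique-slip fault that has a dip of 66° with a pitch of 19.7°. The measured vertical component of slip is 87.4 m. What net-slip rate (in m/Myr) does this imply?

dip-slip = throw / sin(dip) = 87.4 / sin(66°) = 95.67 m
net slip = dip-slip / sin(rake) = 95.67 / sin(19.7°) = 283.8 m
rate = 283.8 m / 528 ka = 0.000538 m/yr = 538 m/Myr

538 m/Myr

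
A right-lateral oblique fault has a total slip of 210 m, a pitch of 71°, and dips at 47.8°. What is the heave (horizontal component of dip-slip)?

dip-slip = net slip × sin(rake) = 210 m × sin(71°) = 198.6 m
heave = dip-slip × cos(dip) = 198.6 × cos(47.8°) = 133 m

133 m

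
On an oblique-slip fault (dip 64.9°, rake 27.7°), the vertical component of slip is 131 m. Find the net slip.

311 m

dip-slip = throw / sin(dip) = 131 / sin(64.9°) = 144.7 m
net slip = dip-slip / sin(rake) = 144.7 / sin(27.7°) = 311 m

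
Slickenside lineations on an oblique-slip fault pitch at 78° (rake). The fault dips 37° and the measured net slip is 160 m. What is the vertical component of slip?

dip-slip = net slip × sin(rake) = 160 m × sin(78°) = 156.5 m
throw = dip-slip × sin(dip) = 156.5 × sin(37°) = 94.2 m

94.2 m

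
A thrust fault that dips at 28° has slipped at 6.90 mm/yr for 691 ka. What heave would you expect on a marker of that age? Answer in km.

dip-slip = rate × time = 6.90 mm/yr × 691 ka = 4768 m
heave = dip-slip × cos(dip) = 4768 × cos(28°) = 4210 m = 4.21 km

4.21 km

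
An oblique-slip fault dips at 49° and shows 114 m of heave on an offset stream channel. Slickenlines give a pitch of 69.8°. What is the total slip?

185 m

dip-slip = heave / cos(dip) = 114 / cos(49°) = 173.8 m
net slip = dip-slip / sin(rake) = 173.8 / sin(69.8°) = 185 m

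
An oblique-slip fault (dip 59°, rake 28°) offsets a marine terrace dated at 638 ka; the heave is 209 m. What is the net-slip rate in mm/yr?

1.35 mm/yr

dip-slip = heave / cos(dip) = 209 / cos(59°) = 405.8 m
net slip = dip-slip / sin(rake) = 405.8 / sin(28°) = 864.4 m
rate = 864.4 m / 638 ka = 0.00135 m/yr = 1.35 mm/yr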